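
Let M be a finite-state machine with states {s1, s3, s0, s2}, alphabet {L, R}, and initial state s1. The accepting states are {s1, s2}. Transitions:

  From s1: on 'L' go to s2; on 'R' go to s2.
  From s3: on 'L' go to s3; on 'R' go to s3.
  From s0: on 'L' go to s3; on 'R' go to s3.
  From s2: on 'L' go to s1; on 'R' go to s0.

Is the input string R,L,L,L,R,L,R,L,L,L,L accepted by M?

s1 → s2 → s1 → s2 → s1 → s2 → s1 → s2 → s1 → s2 → s1 → s2
End state s2 is accepting.

Yes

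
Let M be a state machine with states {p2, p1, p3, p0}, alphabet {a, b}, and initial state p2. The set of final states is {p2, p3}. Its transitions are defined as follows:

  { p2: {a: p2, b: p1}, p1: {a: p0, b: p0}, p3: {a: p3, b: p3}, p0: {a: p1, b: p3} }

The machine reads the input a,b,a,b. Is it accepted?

start at p2
read 'a': p2 → p2
read 'b': p2 → p1
read 'a': p1 → p0
read 'b': p0 → p3
End state p3 is accepting.

Yes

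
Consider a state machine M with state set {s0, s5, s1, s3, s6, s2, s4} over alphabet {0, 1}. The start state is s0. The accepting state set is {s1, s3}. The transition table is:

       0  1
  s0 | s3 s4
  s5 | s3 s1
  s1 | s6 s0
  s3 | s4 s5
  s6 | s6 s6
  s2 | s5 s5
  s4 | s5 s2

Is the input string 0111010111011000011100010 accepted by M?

No

s0 → s3 → s5 → s1 → s0 → s3 → s5 → s3 → s5 → s1 → s0 → s3 → s5 → s1 → s6 → s6 → s6 → s6 → s6 → s6 → s6 → s6 → s6 → s6 → s6 → s6
End state s6 is not accepting.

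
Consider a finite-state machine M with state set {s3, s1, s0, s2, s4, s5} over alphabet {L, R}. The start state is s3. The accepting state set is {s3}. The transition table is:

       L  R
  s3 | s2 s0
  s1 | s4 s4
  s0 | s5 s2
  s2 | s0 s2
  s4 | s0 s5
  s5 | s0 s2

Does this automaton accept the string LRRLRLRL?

No

s3 → s2 → s2 → s2 → s0 → s2 → s0 → s2 → s0
End state s0 is not accepting.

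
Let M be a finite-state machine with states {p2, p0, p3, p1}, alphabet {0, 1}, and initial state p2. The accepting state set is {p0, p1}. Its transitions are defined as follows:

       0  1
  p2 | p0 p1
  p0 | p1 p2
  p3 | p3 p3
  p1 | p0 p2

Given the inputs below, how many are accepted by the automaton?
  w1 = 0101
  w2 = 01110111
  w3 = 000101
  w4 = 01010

1

w1: Trace: p2 -0-> p0 -1-> p2 -0-> p0 -1-> p2  → end p2, rejected
w2: Trace: p2 -0-> p0 -1-> p2 -1-> p1 -1-> p2 -0-> p0 -1-> p2 -1-> p1 -1-> p2  → end p2, rejected
w3: Trace: p2 -0-> p0 -0-> p1 -0-> p0 -1-> p2 -0-> p0 -1-> p2  → end p2, rejected
w4: Trace: p2 -0-> p0 -1-> p2 -0-> p0 -1-> p2 -0-> p0  → end p0, accepted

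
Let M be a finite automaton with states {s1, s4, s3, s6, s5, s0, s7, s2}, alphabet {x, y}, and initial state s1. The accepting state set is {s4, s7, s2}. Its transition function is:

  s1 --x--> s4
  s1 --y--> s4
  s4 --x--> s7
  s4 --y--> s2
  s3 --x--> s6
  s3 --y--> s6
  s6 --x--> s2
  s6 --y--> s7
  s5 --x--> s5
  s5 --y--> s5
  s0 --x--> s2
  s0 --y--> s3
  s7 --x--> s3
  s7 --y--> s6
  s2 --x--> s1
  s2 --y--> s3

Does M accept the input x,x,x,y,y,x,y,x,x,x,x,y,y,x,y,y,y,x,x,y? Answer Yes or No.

Yes

Trace: s1 -x-> s4 -x-> s7 -x-> s3 -y-> s6 -y-> s7 -x-> s3 -y-> s6 -x-> s2 -x-> s1 -x-> s4 -x-> s7 -y-> s6 -y-> s7 -x-> s3 -y-> s6 -y-> s7 -y-> s6 -x-> s2 -x-> s1 -y-> s4
End state s4 is accepting.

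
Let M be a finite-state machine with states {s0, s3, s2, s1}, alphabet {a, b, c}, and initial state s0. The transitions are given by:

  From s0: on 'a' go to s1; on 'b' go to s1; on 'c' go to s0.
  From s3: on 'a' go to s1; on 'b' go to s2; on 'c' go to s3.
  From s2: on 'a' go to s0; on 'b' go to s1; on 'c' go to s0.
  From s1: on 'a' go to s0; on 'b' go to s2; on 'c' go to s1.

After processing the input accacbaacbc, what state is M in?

s0

start at s0
read 'a': s0 → s1
read 'c': s1 → s1
read 'c': s1 → s1
read 'a': s1 → s0
read 'c': s0 → s0
read 'b': s0 → s1
read 'a': s1 → s0
read 'a': s0 → s1
read 'c': s1 → s1
read 'b': s1 → s2
read 'c': s2 → s0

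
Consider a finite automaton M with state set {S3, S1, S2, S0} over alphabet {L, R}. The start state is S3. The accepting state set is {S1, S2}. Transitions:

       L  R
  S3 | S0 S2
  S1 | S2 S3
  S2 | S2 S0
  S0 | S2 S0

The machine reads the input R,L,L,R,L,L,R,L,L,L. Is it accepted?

start at S3
read 'R': S3 → S2
read 'L': S2 → S2
read 'L': S2 → S2
read 'R': S2 → S0
read 'L': S0 → S2
read 'L': S2 → S2
read 'R': S2 → S0
read 'L': S0 → S2
read 'L': S2 → S2
read 'L': S2 → S2
End state S2 is accepting.

Yes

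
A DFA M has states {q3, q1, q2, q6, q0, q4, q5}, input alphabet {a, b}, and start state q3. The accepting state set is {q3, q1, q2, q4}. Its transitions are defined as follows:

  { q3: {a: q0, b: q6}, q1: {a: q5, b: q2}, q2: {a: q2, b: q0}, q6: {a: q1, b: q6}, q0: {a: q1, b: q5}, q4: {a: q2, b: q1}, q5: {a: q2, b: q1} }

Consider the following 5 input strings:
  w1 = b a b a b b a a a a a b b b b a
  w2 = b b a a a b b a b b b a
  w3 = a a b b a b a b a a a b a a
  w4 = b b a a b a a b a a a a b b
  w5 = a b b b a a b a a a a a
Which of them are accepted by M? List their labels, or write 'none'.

w1: q3 → q6 → q1 → q2 → q2 → q0 → q5 → q2 → q2 → q2 → q2 → q2 → q0 → q5 → q1 → q2 → q2  → end q2, accepted
w2: q3 → q6 → q6 → q1 → q5 → q2 → q0 → q5 → q2 → q0 → q5 → q1 → q5  → end q5, rejected
w3: q3 → q0 → q1 → q2 → q0 → q1 → q2 → q2 → q0 → q1 → q5 → q2 → q0 → q1 → q5  → end q5, rejected
w4: q3 → q6 → q6 → q1 → q5 → q1 → q5 → q2 → q0 → q1 → q5 → q2 → q2 → q0 → q5  → end q5, rejected
w5: q3 → q0 → q5 → q1 → q2 → q2 → q2 → q0 → q1 → q5 → q2 → q2 → q2  → end q2, accepted

w1, w5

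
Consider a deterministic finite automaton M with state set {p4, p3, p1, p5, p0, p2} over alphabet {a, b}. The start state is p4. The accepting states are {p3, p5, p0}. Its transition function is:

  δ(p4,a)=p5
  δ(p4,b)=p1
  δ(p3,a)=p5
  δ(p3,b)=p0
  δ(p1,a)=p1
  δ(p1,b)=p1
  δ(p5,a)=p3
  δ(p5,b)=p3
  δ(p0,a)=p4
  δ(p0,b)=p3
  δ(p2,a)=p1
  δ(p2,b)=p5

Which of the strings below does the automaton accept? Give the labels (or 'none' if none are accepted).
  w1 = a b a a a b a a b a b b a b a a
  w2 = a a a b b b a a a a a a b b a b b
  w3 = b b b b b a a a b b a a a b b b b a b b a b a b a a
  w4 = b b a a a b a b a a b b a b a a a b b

w1: Trace: p4 -a-> p5 -b-> p3 -a-> p5 -a-> p3 -a-> p5 -b-> p3 -a-> p5 -a-> p3 -b-> p0 -a-> p4 -b-> p1 -b-> p1 -a-> p1 -b-> p1 -a-> p1 -a-> p1  → end p1, rejected
w2: Trace: p4 -a-> p5 -a-> p3 -a-> p5 -b-> p3 -b-> p0 -b-> p3 -a-> p5 -a-> p3 -a-> p5 -a-> p3 -a-> p5 -a-> p3 -b-> p0 -b-> p3 -a-> p5 -b-> p3 -b-> p0  → end p0, accepted
w3: Trace: p4 -b-> p1 -b-> p1 -b-> p1 -b-> p1 -b-> p1 -a-> p1 -a-> p1 -a-> p1 -b-> p1 -b-> p1 -a-> p1 -a-> p1 -a-> p1 -b-> p1 -b-> p1 -b-> p1 -b-> p1 -a-> p1 -b-> p1 -b-> p1 -a-> p1 -b-> p1 -a-> p1 -b-> p1 -a-> p1 -a-> p1  → end p1, rejected
w4: Trace: p4 -b-> p1 -b-> p1 -a-> p1 -a-> p1 -a-> p1 -b-> p1 -a-> p1 -b-> p1 -a-> p1 -a-> p1 -b-> p1 -b-> p1 -a-> p1 -b-> p1 -a-> p1 -a-> p1 -a-> p1 -b-> p1 -b-> p1  → end p1, rejected

w2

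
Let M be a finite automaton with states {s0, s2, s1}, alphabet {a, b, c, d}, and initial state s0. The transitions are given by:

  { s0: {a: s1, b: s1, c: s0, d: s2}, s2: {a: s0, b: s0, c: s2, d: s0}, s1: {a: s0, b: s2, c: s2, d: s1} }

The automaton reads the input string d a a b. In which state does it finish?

start at s0
read 'd': s0 → s2
read 'a': s2 → s0
read 'a': s0 → s1
read 'b': s1 → s2

s2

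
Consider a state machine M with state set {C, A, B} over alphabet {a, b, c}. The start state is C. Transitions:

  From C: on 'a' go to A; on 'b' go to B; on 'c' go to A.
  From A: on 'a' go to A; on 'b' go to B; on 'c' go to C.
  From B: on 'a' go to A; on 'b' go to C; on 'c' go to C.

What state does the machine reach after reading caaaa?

A

C → A → A → A → A → A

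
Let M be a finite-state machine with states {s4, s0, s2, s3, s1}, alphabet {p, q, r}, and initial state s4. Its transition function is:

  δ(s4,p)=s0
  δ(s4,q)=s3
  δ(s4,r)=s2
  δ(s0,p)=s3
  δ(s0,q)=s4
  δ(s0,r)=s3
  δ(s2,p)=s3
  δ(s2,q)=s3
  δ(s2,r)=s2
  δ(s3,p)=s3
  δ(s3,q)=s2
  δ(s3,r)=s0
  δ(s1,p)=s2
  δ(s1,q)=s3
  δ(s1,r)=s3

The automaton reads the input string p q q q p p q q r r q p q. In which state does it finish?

s2

Trace: s4 -p-> s0 -q-> s4 -q-> s3 -q-> s2 -p-> s3 -p-> s3 -q-> s2 -q-> s3 -r-> s0 -r-> s3 -q-> s2 -p-> s3 -q-> s2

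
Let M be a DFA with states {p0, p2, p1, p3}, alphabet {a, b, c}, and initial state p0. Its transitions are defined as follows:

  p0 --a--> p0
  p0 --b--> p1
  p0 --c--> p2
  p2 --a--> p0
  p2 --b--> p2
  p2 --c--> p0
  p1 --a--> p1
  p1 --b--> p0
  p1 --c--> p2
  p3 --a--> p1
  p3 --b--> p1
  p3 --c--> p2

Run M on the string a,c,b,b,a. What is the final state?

p0

Trace: p0 -a-> p0 -c-> p2 -b-> p2 -b-> p2 -a-> p0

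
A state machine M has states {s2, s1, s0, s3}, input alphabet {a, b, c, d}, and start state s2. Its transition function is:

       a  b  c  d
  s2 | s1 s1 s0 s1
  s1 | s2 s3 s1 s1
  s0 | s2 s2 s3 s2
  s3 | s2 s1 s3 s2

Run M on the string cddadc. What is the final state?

s1

s2 → s0 → s2 → s1 → s2 → s1 → s1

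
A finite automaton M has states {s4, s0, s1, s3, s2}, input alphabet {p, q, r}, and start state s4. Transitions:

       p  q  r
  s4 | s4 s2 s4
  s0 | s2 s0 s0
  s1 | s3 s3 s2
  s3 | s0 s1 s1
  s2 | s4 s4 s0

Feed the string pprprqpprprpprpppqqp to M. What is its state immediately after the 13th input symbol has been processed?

s4

start at s4
read 'p': s4 → s4
read 'p': s4 → s4
read 'r': s4 → s4
read 'p': s4 → s4
read 'r': s4 → s4
read 'q': s4 → s2
read 'p': s2 → s4
read 'p': s4 → s4
read 'r': s4 → s4
read 'p': s4 → s4
read 'r': s4 → s4
read 'p': s4 → s4
read 'p': s4 → s4
After 13 symbols: s4.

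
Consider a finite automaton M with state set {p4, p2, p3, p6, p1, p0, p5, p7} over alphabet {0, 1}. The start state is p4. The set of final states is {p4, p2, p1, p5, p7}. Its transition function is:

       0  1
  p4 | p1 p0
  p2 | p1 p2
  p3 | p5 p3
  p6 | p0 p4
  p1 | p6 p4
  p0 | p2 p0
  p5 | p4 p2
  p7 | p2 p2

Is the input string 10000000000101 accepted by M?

Trace: p4 -1-> p0 -0-> p2 -0-> p1 -0-> p6 -0-> p0 -0-> p2 -0-> p1 -0-> p6 -0-> p0 -0-> p2 -0-> p1 -1-> p4 -0-> p1 -1-> p4
End state p4 is accepting.

Yes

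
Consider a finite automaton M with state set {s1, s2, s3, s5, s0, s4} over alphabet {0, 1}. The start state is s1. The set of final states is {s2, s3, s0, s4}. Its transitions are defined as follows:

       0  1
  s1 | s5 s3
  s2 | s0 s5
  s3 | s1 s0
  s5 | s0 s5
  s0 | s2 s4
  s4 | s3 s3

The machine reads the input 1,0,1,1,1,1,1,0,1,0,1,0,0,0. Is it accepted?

start at s1
read '1': s1 → s3
read '0': s3 → s1
read '1': s1 → s3
read '1': s3 → s0
read '1': s0 → s4
read '1': s4 → s3
read '1': s3 → s0
read '0': s0 → s2
read '1': s2 → s5
read '0': s5 → s0
read '1': s0 → s4
read '0': s4 → s3
read '0': s3 → s1
read '0': s1 → s5
End state s5 is not accepting.

No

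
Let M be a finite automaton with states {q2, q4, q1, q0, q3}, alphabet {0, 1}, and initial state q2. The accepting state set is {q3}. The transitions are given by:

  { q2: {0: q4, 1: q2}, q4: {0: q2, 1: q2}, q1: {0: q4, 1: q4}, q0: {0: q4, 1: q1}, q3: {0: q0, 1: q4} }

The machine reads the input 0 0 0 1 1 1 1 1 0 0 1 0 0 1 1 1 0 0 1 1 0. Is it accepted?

No

Trace: q2 -0-> q4 -0-> q2 -0-> q4 -1-> q2 -1-> q2 -1-> q2 -1-> q2 -1-> q2 -0-> q4 -0-> q2 -1-> q2 -0-> q4 -0-> q2 -1-> q2 -1-> q2 -1-> q2 -0-> q4 -0-> q2 -1-> q2 -1-> q2 -0-> q4
End state q4 is not accepting.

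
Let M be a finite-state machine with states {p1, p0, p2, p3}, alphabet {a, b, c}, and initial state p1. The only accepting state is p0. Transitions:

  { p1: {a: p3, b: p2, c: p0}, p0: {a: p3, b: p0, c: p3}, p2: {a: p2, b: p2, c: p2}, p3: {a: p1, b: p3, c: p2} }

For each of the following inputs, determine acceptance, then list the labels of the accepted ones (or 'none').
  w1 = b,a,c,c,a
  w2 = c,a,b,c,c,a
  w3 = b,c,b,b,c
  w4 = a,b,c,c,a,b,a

w1: p1 → p2 → p2 → p2 → p2 → p2  → end p2, rejected
w2: p1 → p0 → p3 → p3 → p2 → p2 → p2  → end p2, rejected
w3: p1 → p2 → p2 → p2 → p2 → p2  → end p2, rejected
w4: p1 → p3 → p3 → p2 → p2 → p2 → p2 → p2  → end p2, rejected

none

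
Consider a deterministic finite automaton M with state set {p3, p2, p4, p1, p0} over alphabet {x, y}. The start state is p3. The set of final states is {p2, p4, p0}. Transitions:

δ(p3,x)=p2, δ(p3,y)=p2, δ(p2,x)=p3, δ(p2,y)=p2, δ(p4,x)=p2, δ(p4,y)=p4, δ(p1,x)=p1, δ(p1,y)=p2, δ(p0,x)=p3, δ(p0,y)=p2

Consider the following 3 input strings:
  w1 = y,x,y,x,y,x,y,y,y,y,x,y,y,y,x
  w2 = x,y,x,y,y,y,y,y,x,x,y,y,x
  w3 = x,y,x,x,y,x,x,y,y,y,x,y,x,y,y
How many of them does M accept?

1

w1: Trace: p3 -y-> p2 -x-> p3 -y-> p2 -x-> p3 -y-> p2 -x-> p3 -y-> p2 -y-> p2 -y-> p2 -y-> p2 -x-> p3 -y-> p2 -y-> p2 -y-> p2 -x-> p3  → end p3, rejected
w2: Trace: p3 -x-> p2 -y-> p2 -x-> p3 -y-> p2 -y-> p2 -y-> p2 -y-> p2 -y-> p2 -x-> p3 -x-> p2 -y-> p2 -y-> p2 -x-> p3  → end p3, rejected
w3: Trace: p3 -x-> p2 -y-> p2 -x-> p3 -x-> p2 -y-> p2 -x-> p3 -x-> p2 -y-> p2 -y-> p2 -y-> p2 -x-> p3 -y-> p2 -x-> p3 -y-> p2 -y-> p2  → end p2, accepted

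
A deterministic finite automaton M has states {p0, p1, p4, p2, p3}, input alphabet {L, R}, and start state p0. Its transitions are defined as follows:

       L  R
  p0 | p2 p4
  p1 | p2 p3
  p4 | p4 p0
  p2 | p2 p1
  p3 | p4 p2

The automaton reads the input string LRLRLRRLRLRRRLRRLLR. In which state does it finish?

p0

Trace: p0 -L-> p2 -R-> p1 -L-> p2 -R-> p1 -L-> p2 -R-> p1 -R-> p3 -L-> p4 -R-> p0 -L-> p2 -R-> p1 -R-> p3 -R-> p2 -L-> p2 -R-> p1 -R-> p3 -L-> p4 -L-> p4 -R-> p0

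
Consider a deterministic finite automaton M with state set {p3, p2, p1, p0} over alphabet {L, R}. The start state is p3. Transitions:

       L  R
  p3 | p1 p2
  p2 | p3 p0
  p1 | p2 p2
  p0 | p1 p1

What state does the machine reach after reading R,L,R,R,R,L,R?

p0

Trace: p3 -R-> p2 -L-> p3 -R-> p2 -R-> p0 -R-> p1 -L-> p2 -R-> p0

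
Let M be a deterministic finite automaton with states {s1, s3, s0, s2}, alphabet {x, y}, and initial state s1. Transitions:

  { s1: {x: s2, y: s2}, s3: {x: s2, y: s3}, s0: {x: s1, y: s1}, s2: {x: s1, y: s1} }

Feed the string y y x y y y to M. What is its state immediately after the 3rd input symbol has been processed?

start at s1
read 'y': s1 → s2
read 'y': s2 → s1
read 'x': s1 → s2
After 3 symbols: s2.

s2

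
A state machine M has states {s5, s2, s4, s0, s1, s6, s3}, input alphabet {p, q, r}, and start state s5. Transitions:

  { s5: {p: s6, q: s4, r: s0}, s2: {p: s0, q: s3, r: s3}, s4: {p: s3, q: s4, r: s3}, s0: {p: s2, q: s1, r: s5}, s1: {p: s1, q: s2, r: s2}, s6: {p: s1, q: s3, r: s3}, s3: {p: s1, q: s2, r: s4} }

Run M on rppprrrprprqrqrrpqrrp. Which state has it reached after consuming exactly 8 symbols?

s1

Trace: s5 -r-> s0 -p-> s2 -p-> s0 -p-> s2 -r-> s3 -r-> s4 -r-> s3 -p-> s1
After 8 symbols: s1.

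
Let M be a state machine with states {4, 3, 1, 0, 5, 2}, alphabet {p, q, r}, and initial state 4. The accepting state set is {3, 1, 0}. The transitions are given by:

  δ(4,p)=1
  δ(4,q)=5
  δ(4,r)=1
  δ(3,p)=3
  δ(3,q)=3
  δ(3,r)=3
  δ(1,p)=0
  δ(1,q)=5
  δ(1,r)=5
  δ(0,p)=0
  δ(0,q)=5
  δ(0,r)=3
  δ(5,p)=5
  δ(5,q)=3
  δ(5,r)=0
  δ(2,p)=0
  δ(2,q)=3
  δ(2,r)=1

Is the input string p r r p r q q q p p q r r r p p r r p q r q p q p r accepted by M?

4 → 1 → 5 → 0 → 0 → 3 → 3 → 3 → 3 → 3 → 3 → 3 → 3 → 3 → 3 → 3 → 3 → 3 → 3 → 3 → 3 → 3 → 3 → 3 → 3 → 3 → 3
End state 3 is accepting.

Yes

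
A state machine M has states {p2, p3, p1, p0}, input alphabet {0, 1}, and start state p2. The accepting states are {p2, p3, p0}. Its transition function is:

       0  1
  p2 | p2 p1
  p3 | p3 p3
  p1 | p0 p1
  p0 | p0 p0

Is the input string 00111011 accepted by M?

Yes

p2 → p2 → p2 → p1 → p1 → p1 → p0 → p0 → p0
End state p0 is accepting.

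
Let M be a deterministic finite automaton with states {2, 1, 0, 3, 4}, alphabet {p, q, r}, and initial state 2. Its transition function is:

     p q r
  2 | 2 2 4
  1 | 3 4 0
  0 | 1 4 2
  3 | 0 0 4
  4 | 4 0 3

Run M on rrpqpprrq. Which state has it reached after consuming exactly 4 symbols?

2 → 4 → 3 → 0 → 4
After 4 symbols: 4.

4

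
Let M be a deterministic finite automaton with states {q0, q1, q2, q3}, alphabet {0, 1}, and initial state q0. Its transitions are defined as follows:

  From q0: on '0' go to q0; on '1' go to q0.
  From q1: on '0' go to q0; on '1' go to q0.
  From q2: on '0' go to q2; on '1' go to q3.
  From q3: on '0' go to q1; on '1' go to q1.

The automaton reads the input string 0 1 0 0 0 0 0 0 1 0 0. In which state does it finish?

q0 → q0 → q0 → q0 → q0 → q0 → q0 → q0 → q0 → q0 → q0 → q0

q0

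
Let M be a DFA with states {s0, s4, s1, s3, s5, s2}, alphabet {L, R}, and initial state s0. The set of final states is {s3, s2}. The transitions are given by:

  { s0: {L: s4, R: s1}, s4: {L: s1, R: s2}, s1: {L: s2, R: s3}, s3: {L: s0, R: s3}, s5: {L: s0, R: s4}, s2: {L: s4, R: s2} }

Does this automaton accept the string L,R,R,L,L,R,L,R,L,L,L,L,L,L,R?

Trace: s0 -L-> s4 -R-> s2 -R-> s2 -L-> s4 -L-> s1 -R-> s3 -L-> s0 -R-> s1 -L-> s2 -L-> s4 -L-> s1 -L-> s2 -L-> s4 -L-> s1 -R-> s3
End state s3 is accepting.

Yes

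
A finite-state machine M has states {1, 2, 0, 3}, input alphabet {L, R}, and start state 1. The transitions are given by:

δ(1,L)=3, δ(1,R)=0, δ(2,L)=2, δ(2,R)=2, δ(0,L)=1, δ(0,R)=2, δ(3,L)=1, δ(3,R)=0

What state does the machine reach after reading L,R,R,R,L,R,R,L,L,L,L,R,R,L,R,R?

start at 1
read 'L': 1 → 3
read 'R': 3 → 0
read 'R': 0 → 2
read 'R': 2 → 2
read 'L': 2 → 2
read 'R': 2 → 2
read 'R': 2 → 2
read 'L': 2 → 2
read 'L': 2 → 2
read 'L': 2 → 2
read 'L': 2 → 2
read 'R': 2 → 2
read 'R': 2 → 2
read 'L': 2 → 2
read 'R': 2 → 2
read 'R': 2 → 2

2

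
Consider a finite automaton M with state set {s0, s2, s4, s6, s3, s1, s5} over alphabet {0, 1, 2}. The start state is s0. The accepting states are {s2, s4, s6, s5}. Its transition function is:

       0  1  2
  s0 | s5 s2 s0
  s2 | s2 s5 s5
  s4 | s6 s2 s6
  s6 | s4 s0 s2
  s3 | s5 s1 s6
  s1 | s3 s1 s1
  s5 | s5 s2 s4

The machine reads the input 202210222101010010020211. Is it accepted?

Yes

Trace: s0 -2-> s0 -0-> s5 -2-> s4 -2-> s6 -1-> s0 -0-> s5 -2-> s4 -2-> s6 -2-> s2 -1-> s5 -0-> s5 -1-> s2 -0-> s2 -1-> s5 -0-> s5 -0-> s5 -1-> s2 -0-> s2 -0-> s2 -2-> s5 -0-> s5 -2-> s4 -1-> s2 -1-> s5
End state s5 is accepting.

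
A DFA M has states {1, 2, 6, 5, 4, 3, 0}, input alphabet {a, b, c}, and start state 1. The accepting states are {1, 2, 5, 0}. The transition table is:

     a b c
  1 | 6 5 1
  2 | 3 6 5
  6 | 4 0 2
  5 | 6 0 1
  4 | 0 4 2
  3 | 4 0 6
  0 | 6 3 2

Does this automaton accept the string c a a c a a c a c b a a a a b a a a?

start at 1
read 'c': 1 → 1
read 'a': 1 → 6
read 'a': 6 → 4
read 'c': 4 → 2
read 'a': 2 → 3
read 'a': 3 → 4
read 'c': 4 → 2
read 'a': 2 → 3
read 'c': 3 → 6
read 'b': 6 → 0
read 'a': 0 → 6
read 'a': 6 → 4
read 'a': 4 → 0
read 'a': 0 → 6
read 'b': 6 → 0
read 'a': 0 → 6
read 'a': 6 → 4
read 'a': 4 → 0
End state 0 is accepting.

Yes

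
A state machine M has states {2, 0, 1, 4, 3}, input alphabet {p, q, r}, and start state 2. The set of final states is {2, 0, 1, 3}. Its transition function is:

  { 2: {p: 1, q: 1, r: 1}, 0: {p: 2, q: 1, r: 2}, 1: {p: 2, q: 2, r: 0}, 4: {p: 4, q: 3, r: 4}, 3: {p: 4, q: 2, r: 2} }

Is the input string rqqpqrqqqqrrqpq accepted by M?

start at 2
read 'r': 2 → 1
read 'q': 1 → 2
read 'q': 2 → 1
read 'p': 1 → 2
read 'q': 2 → 1
read 'r': 1 → 0
read 'q': 0 → 1
read 'q': 1 → 2
read 'q': 2 → 1
read 'q': 1 → 2
read 'r': 2 → 1
read 'r': 1 → 0
read 'q': 0 → 1
read 'p': 1 → 2
read 'q': 2 → 1
End state 1 is accepting.

Yes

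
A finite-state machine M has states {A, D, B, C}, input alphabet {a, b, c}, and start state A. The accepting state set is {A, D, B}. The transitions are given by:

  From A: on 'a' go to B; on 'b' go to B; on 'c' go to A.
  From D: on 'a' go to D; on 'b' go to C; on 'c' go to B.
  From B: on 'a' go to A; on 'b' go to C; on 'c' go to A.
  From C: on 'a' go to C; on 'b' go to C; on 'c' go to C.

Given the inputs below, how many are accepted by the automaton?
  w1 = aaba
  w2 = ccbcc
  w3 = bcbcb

w1: Trace: A -a-> B -a-> A -b-> B -a-> A  → end A, accepted
w2: Trace: A -c-> A -c-> A -b-> B -c-> A -c-> A  → end A, accepted
w3: Trace: A -b-> B -c-> A -b-> B -c-> A -b-> B  → end B, accepted

3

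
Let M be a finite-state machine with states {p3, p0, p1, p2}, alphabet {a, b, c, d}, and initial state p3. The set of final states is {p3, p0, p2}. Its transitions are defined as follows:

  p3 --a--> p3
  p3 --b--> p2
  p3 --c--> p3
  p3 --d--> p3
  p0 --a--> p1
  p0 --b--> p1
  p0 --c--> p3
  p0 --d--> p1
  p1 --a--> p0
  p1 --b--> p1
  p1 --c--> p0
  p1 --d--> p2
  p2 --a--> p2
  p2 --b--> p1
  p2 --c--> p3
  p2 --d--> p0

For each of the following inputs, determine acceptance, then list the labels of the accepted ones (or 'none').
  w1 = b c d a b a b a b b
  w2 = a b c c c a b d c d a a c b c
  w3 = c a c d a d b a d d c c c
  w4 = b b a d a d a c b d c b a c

w1: p3 → p2 → p3 → p3 → p3 → p2 → p2 → p1 → p0 → p1 → p1  → end p1, rejected
w2: p3 → p3 → p2 → p3 → p3 → p3 → p3 → p2 → p0 → p3 → p3 → p3 → p3 → p3 → p2 → p3  → end p3, accepted
w3: p3 → p3 → p3 → p3 → p3 → p3 → p3 → p2 → p2 → p0 → p1 → p0 → p3 → p3  → end p3, accepted
w4: p3 → p2 → p1 → p0 → p1 → p0 → p1 → p0 → p3 → p2 → p0 → p3 → p2 → p2 → p3  → end p3, accepted

w2, w3, w4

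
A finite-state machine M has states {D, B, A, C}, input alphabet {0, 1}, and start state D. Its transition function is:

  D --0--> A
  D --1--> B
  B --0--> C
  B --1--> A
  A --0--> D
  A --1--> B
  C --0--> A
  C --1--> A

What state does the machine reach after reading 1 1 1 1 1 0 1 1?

D → B → A → B → A → B → C → A → B

B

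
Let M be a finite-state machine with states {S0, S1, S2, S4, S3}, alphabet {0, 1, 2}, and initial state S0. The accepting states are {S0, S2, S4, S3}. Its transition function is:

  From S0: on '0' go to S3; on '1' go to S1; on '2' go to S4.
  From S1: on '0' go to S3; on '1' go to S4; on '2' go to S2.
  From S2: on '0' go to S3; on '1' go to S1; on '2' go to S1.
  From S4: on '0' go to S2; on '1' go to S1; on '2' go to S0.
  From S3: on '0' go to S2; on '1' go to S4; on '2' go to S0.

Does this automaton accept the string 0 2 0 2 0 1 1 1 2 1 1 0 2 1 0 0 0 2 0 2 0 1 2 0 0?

S0 → S3 → S0 → S3 → S0 → S3 → S4 → S1 → S4 → S0 → S1 → S4 → S2 → S1 → S4 → S2 → S3 → S2 → S1 → S3 → S0 → S3 → S4 → S0 → S3 → S2
End state S2 is accepting.

Yes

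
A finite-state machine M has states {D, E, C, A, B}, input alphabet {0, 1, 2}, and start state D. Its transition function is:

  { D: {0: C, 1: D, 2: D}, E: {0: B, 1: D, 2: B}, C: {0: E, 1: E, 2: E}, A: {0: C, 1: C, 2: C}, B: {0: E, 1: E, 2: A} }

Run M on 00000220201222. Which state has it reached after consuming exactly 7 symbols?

C

Trace: D -0-> C -0-> E -0-> B -0-> E -0-> B -2-> A -2-> C
After 7 symbols: C.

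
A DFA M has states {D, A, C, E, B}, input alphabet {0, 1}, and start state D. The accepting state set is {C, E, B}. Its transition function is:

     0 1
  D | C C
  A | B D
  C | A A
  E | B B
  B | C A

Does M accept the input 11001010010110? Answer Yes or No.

Yes

D → C → A → B → C → A → B → A → B → C → A → B → A → D → C
End state C is accepting.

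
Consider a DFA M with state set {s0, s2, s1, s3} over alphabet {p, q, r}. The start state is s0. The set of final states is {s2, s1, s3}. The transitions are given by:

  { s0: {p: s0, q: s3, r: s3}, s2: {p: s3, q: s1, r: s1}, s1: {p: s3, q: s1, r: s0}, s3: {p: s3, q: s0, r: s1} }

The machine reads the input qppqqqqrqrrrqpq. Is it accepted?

No

s0 → s3 → s3 → s3 → s0 → s3 → s0 → s3 → s1 → s1 → s0 → s3 → s1 → s1 → s3 → s0
End state s0 is not accepting.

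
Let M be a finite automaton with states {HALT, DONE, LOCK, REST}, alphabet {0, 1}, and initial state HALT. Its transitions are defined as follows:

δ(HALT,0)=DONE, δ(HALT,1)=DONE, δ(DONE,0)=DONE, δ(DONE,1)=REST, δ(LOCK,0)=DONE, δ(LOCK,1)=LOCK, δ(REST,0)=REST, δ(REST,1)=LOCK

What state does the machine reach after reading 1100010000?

DONE

HALT → DONE → REST → REST → REST → REST → LOCK → DONE → DONE → DONE → DONE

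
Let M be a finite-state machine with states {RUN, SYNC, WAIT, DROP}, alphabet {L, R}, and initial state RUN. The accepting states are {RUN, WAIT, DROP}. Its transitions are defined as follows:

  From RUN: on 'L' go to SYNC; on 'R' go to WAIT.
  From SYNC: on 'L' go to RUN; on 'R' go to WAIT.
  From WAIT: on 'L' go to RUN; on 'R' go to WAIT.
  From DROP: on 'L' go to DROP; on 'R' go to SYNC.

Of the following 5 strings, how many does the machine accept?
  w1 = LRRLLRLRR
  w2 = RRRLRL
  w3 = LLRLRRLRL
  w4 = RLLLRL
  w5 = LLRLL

4

w1:
  start at RUN
  read 'L': RUN → SYNC
  read 'R': SYNC → WAIT
  read 'R': WAIT → WAIT
  read 'L': WAIT → RUN
  read 'L': RUN → SYNC
  read 'R': SYNC → WAIT
  read 'L': WAIT → RUN
  read 'R': RUN → WAIT
  read 'R': WAIT → WAIT
  end WAIT, accepted
w2:
  start at RUN
  read 'R': RUN → WAIT
  read 'R': WAIT → WAIT
  read 'R': WAIT → WAIT
  read 'L': WAIT → RUN
  read 'R': RUN → WAIT
  read 'L': WAIT → RUN
  end RUN, accepted
w3:
  start at RUN
  read 'L': RUN → SYNC
  read 'L': SYNC → RUN
  read 'R': RUN → WAIT
  read 'L': WAIT → RUN
  read 'R': RUN → WAIT
  read 'R': WAIT → WAIT
  read 'L': WAIT → RUN
  read 'R': RUN → WAIT
  read 'L': WAIT → RUN
  end RUN, accepted
w4:
  start at RUN
  read 'R': RUN → WAIT
  read 'L': WAIT → RUN
  read 'L': RUN → SYNC
  read 'L': SYNC → RUN
  read 'R': RUN → WAIT
  read 'L': WAIT → RUN
  end RUN, accepted
w5:
  start at RUN
  read 'L': RUN → SYNC
  read 'L': SYNC → RUN
  read 'R': RUN → WAIT
  read 'L': WAIT → RUN
  read 'L': RUN → SYNC
  end SYNC, rejected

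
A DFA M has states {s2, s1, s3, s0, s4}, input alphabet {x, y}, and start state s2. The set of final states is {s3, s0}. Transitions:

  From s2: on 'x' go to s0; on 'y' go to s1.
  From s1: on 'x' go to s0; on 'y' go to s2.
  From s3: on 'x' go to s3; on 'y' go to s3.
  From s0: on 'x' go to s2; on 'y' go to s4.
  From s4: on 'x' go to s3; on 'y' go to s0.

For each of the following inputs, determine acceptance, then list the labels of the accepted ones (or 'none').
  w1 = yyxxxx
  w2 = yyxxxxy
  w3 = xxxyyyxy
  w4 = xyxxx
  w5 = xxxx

w3, w4

w1: s2 → s1 → s2 → s0 → s2 → s0 → s2  → end s2, rejected
w2: s2 → s1 → s2 → s0 → s2 → s0 → s2 → s1  → end s1, rejected
w3: s2 → s0 → s2 → s0 → s4 → s0 → s4 → s3 → s3  → end s3, accepted
w4: s2 → s0 → s4 → s3 → s3 → s3  → end s3, accepted
w5: s2 → s0 → s2 → s0 → s2  → end s2, rejected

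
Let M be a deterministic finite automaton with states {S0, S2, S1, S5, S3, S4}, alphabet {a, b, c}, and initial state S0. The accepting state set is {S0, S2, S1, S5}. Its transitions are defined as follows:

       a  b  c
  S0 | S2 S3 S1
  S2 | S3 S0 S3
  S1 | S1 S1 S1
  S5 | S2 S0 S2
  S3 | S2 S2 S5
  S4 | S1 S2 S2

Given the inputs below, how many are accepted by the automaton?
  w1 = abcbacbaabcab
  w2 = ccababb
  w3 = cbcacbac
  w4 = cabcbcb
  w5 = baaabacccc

4

w1: Trace: S0 -a-> S2 -b-> S0 -c-> S1 -b-> S1 -a-> S1 -c-> S1 -b-> S1 -a-> S1 -a-> S1 -b-> S1 -c-> S1 -a-> S1 -b-> S1  → end S1, accepted
w2: Trace: S0 -c-> S1 -c-> S1 -a-> S1 -b-> S1 -a-> S1 -b-> S1 -b-> S1  → end S1, accepted
w3: Trace: S0 -c-> S1 -b-> S1 -c-> S1 -a-> S1 -c-> S1 -b-> S1 -a-> S1 -c-> S1  → end S1, accepted
w4: Trace: S0 -c-> S1 -a-> S1 -b-> S1 -c-> S1 -b-> S1 -c-> S1 -b-> S1  → end S1, accepted
w5: Trace: S0 -b-> S3 -a-> S2 -a-> S3 -a-> S2 -b-> S0 -a-> S2 -c-> S3 -c-> S5 -c-> S2 -c-> S3  → end S3, rejected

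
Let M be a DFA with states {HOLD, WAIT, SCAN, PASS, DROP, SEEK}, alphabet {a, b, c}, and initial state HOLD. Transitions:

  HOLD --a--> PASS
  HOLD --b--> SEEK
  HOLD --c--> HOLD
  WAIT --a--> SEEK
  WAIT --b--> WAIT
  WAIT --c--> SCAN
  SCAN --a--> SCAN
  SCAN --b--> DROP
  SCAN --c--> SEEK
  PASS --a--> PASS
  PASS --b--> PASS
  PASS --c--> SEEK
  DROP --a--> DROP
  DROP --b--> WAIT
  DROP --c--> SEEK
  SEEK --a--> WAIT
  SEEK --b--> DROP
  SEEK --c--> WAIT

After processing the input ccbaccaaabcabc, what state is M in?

SEEK

HOLD → HOLD → HOLD → SEEK → WAIT → SCAN → SEEK → WAIT → SEEK → WAIT → WAIT → SCAN → SCAN → DROP → SEEK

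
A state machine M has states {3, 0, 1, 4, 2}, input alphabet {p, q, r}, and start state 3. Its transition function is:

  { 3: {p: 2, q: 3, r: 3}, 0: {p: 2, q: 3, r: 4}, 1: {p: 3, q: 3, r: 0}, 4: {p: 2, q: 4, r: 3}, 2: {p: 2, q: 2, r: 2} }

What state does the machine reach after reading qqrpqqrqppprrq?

2

3 → 3 → 3 → 3 → 2 → 2 → 2 → 2 → 2 → 2 → 2 → 2 → 2 → 2 → 2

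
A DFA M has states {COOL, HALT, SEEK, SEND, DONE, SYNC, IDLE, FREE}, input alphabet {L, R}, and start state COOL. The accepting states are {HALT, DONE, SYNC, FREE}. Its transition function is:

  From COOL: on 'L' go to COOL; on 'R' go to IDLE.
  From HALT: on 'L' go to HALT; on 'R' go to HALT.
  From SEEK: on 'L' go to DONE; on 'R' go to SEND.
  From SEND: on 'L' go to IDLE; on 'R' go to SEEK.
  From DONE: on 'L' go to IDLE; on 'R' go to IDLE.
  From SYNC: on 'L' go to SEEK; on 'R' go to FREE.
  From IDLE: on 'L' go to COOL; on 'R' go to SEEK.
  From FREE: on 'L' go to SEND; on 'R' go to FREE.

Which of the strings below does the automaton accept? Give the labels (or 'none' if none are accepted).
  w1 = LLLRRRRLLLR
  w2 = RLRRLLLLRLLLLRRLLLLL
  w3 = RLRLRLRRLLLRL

w1: COOL → COOL → COOL → COOL → IDLE → SEEK → SEND → SEEK → DONE → IDLE → COOL → IDLE  → end IDLE, rejected
w2: COOL → IDLE → COOL → IDLE → SEEK → DONE → IDLE → COOL → COOL → IDLE → COOL → COOL → COOL → COOL → IDLE → SEEK → DONE → IDLE → COOL → COOL → COOL  → end COOL, rejected
w3: COOL → IDLE → COOL → IDLE → COOL → IDLE → COOL → IDLE → SEEK → DONE → IDLE → COOL → IDLE → COOL  → end COOL, rejected

none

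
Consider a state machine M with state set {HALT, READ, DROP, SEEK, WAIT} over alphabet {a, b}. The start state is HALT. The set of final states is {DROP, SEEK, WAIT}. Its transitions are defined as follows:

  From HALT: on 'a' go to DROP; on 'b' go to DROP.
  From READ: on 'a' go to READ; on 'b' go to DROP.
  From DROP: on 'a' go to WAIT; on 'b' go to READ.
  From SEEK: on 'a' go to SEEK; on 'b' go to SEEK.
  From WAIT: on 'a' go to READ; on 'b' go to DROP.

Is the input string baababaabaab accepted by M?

HALT → DROP → WAIT → READ → DROP → WAIT → DROP → WAIT → READ → DROP → WAIT → READ → DROP
End state DROP is accepting.

Yes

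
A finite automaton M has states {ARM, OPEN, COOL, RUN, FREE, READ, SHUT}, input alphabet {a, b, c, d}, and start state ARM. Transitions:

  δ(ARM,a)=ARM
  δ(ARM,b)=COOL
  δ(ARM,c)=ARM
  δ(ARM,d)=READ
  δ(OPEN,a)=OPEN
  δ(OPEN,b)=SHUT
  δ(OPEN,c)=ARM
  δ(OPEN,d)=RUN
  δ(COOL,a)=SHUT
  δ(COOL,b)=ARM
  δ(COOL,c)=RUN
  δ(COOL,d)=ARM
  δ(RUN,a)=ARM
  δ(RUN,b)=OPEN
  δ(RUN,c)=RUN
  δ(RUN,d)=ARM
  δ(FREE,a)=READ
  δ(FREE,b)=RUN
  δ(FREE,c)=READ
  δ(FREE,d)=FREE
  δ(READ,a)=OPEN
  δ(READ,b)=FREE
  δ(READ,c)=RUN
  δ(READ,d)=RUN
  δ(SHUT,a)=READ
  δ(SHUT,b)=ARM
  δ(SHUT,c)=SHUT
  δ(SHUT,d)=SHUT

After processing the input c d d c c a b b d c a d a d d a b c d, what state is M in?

ARM

ARM → ARM → READ → RUN → RUN → RUN → ARM → COOL → ARM → READ → RUN → ARM → READ → OPEN → RUN → ARM → ARM → COOL → RUN → ARM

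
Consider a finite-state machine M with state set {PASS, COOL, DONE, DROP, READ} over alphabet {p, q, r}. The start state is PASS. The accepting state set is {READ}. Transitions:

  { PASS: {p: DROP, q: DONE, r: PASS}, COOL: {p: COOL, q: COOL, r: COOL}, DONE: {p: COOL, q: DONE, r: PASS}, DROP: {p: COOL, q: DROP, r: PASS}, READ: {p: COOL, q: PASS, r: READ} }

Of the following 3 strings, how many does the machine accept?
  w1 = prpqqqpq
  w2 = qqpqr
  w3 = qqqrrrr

0

w1: Trace: PASS -p-> DROP -r-> PASS -p-> DROP -q-> DROP -q-> DROP -q-> DROP -p-> COOL -q-> COOL  → end COOL, rejected
w2: Trace: PASS -q-> DONE -q-> DONE -p-> COOL -q-> COOL -r-> COOL  → end COOL, rejected
w3: Trace: PASS -q-> DONE -q-> DONE -q-> DONE -r-> PASS -r-> PASS -r-> PASS -r-> PASS  → end PASS, rejected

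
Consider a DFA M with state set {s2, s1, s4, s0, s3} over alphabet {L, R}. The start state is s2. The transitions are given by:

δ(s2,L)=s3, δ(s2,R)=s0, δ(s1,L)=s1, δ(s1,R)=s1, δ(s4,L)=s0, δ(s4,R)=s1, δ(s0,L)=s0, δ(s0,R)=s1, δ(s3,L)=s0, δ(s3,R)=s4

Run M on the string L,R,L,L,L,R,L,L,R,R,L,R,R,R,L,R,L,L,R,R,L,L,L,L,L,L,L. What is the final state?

s1

Trace: s2 -L-> s3 -R-> s4 -L-> s0 -L-> s0 -L-> s0 -R-> s1 -L-> s1 -L-> s1 -R-> s1 -R-> s1 -L-> s1 -R-> s1 -R-> s1 -R-> s1 -L-> s1 -R-> s1 -L-> s1 -L-> s1 -R-> s1 -R-> s1 -L-> s1 -L-> s1 -L-> s1 -L-> s1 -L-> s1 -L-> s1 -L-> s1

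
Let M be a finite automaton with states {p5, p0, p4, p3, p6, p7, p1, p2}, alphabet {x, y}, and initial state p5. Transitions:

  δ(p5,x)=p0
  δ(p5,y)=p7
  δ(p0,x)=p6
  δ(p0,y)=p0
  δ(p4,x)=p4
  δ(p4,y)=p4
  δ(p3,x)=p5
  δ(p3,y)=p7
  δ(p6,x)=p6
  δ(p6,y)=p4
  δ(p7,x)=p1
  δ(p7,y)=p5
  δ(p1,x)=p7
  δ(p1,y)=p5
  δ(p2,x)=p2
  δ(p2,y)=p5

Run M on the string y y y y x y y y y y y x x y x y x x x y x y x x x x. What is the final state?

p4

Trace: p5 -y-> p7 -y-> p5 -y-> p7 -y-> p5 -x-> p0 -y-> p0 -y-> p0 -y-> p0 -y-> p0 -y-> p0 -y-> p0 -x-> p6 -x-> p6 -y-> p4 -x-> p4 -y-> p4 -x-> p4 -x-> p4 -x-> p4 -y-> p4 -x-> p4 -y-> p4 -x-> p4 -x-> p4 -x-> p4 -x-> p4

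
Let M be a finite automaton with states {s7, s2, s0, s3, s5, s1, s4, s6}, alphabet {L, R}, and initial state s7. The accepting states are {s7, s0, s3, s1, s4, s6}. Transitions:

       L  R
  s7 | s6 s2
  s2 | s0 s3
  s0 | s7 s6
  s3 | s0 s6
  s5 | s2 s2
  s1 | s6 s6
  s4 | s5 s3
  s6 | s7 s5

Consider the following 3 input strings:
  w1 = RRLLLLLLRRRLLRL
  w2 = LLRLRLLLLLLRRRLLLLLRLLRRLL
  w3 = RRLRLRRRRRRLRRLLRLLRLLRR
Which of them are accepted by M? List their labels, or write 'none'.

w1:
  start at s7
  read 'R': s7 → s2
  read 'R': s2 → s3
  read 'L': s3 → s0
  read 'L': s0 → s7
  read 'L': s7 → s6
  read 'L': s6 → s7
  read 'L': s7 → s6
  read 'L': s6 → s7
  read 'R': s7 → s2
  read 'R': s2 → s3
  read 'R': s3 → s6
  read 'L': s6 → s7
  read 'L': s7 → s6
  read 'R': s6 → s5
  read 'L': s5 → s2
  end s2, rejected
w2:
  start at s7
  read 'L': s7 → s6
  read 'L': s6 → s7
  read 'R': s7 → s2
  read 'L': s2 → s0
  read 'R': s0 → s6
  read 'L': s6 → s7
  read 'L': s7 → s6
  read 'L': s6 → s7
  read 'L': s7 → s6
  read 'L': s6 → s7
  read 'L': s7 → s6
  read 'R': s6 → s5
  read 'R': s5 → s2
  read 'R': s2 → s3
  read 'L': s3 → s0
  read 'L': s0 → s7
  read 'L': s7 → s6
  read 'L': s6 → s7
  read 'L': s7 → s6
  read 'R': s6 → s5
  read 'L': s5 → s2
  read 'L': s2 → s0
  read 'R': s0 → s6
  read 'R': s6 → s5
  read 'L': s5 → s2
  read 'L': s2 → s0
  end s0, accepted
w3:
  start at s7
  read 'R': s7 → s2
  read 'R': s2 → s3
  read 'L': s3 → s0
  read 'R': s0 → s6
  read 'L': s6 → s7
  read 'R': s7 → s2
  read 'R': s2 → s3
  read 'R': s3 → s6
  read 'R': s6 → s5
  read 'R': s5 → s2
  read 'R': s2 → s3
  read 'L': s3 → s0
  read 'R': s0 → s6
  read 'R': s6 → s5
  read 'L': s5 → s2
  read 'L': s2 → s0
  read 'R': s0 → s6
  read 'L': s6 → s7
  read 'L': s7 → s6
  read 'R': s6 → s5
  read 'L': s5 → s2
  read 'L': s2 → s0
  read 'R': s0 → s6
  read 'R': s6 → s5
  end s5, rejected

w2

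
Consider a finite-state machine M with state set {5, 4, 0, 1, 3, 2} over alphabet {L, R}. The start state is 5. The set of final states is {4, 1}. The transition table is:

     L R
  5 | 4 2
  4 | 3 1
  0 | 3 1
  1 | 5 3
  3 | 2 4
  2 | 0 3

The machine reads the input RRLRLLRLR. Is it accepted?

Trace: 5 -R-> 2 -R-> 3 -L-> 2 -R-> 3 -L-> 2 -L-> 0 -R-> 1 -L-> 5 -R-> 2
End state 2 is not accepting.

No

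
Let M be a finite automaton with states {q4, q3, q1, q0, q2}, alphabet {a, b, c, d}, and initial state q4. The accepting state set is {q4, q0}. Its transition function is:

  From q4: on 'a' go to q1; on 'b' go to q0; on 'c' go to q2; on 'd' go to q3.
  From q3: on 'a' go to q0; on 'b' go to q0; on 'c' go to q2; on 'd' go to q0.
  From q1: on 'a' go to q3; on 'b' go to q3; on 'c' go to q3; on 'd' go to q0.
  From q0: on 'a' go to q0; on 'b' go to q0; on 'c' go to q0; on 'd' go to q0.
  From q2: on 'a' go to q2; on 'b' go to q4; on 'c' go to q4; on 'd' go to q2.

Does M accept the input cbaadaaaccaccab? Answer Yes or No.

Trace: q4 -c-> q2 -b-> q4 -a-> q1 -a-> q3 -d-> q0 -a-> q0 -a-> q0 -a-> q0 -c-> q0 -c-> q0 -a-> q0 -c-> q0 -c-> q0 -a-> q0 -b-> q0
End state q0 is accepting.

Yes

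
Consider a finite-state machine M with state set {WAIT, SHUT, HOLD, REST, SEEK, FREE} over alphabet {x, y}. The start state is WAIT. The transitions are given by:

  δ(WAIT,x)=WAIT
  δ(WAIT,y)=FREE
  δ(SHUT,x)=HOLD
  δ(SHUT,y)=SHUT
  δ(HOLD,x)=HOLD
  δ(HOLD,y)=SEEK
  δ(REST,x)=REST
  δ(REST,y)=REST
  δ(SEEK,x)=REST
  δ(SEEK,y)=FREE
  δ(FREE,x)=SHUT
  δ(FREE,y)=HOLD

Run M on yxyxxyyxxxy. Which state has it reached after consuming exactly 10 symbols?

HOLD

Trace: WAIT -y-> FREE -x-> SHUT -y-> SHUT -x-> HOLD -x-> HOLD -y-> SEEK -y-> FREE -x-> SHUT -x-> HOLD -x-> HOLD
After 10 symbols: HOLD.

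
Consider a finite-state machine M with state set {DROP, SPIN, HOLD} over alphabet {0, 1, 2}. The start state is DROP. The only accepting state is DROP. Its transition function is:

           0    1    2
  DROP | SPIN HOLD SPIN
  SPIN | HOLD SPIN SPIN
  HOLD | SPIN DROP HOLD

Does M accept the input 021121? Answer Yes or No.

No

start at DROP
read '0': DROP → SPIN
read '2': SPIN → SPIN
read '1': SPIN → SPIN
read '1': SPIN → SPIN
read '2': SPIN → SPIN
read '1': SPIN → SPIN
End state SPIN is not accepting.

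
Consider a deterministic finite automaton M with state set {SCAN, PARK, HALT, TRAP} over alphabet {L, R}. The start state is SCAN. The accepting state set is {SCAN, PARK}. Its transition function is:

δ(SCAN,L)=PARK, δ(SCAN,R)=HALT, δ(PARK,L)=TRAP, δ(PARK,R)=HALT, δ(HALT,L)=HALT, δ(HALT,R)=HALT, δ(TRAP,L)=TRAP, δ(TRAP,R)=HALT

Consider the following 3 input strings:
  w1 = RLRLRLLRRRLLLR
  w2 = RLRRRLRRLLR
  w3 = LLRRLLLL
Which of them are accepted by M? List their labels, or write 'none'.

none

w1: SCAN → HALT → HALT → HALT → HALT → HALT → HALT → HALT → HALT → HALT → HALT → HALT → HALT → HALT → HALT  → end HALT, rejected
w2: SCAN → HALT → HALT → HALT → HALT → HALT → HALT → HALT → HALT → HALT → HALT → HALT  → end HALT, rejected
w3: SCAN → PARK → TRAP → HALT → HALT → HALT → HALT → HALT → HALT  → end HALT, rejected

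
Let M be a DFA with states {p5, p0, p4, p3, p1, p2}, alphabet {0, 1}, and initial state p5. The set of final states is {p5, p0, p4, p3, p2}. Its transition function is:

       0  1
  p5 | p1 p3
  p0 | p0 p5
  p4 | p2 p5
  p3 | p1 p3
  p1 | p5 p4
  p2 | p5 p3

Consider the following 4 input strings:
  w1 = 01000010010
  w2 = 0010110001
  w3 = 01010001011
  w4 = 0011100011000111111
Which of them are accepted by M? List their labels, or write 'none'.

w1: p5 → p1 → p4 → p2 → p5 → p1 → p5 → p3 → p1 → p5 → p3 → p1  → end p1, rejected
w2: p5 → p1 → p5 → p3 → p1 → p4 → p5 → p1 → p5 → p1 → p4  → end p4, accepted
w3: p5 → p1 → p4 → p2 → p3 → p1 → p5 → p1 → p4 → p2 → p3 → p3  → end p3, accepted
w4: p5 → p1 → p5 → p3 → p3 → p3 → p1 → p5 → p1 → p4 → p5 → p1 → p5 → p1 → p4 → p5 → p3 → p3 → p3 → p3  → end p3, accepted

w2, w3, w4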